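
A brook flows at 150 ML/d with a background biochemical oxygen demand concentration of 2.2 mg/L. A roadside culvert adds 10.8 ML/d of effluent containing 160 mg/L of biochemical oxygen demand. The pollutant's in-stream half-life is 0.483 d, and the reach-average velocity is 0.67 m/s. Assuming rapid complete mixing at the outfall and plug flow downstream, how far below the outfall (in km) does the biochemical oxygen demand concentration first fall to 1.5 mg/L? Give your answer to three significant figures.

After mixing, C = (150.0·2.200 + 10.80·160.0) / 160.8 = 2058/160.8 = 12.80 mg/L.
Half-life 0.483 d → k = ln 2 / 0.483 = 1.435 d⁻¹.
Set 12.80·exp(−k·t) = 1.5 → t = ln(12.80/1.5)/k = 129100 s = 35.85 h.
Distance = v·t = 0.67·129100 = 86480 m = 86.48 km.

86.5 km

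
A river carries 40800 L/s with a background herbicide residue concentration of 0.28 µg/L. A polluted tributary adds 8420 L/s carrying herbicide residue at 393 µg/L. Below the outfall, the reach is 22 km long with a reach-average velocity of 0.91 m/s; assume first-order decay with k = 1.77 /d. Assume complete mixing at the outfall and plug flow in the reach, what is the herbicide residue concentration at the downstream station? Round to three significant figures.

41.1 µg/L

Conservation of mass: C = (40800·0.2800 + 8420·393.0) / 49220 = 3320000/49220 = 67.46 µg/L.
Travel time t = 22·1000 / 0.91 = 24180 s = 6.716 h.
After decay, C = 67.46 × e^(−kt) = 67.46 × 0.6094 = 41.11 µg/L.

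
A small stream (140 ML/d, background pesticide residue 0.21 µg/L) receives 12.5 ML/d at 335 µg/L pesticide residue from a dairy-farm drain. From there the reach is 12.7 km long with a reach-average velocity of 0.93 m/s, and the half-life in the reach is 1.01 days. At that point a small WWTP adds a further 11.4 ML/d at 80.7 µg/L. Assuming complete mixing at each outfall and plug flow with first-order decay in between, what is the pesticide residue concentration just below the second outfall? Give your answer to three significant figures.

28.7 µg/L

Conservation of mass: C = (140.0·0.2100 + 12.50·335.0) / 152.5 = 4217/152.5 = 27.65 µg/L; combined flow 152.5 ML/d.
Travel time t = 12.7·1000 / 0.93 = 13660 s = 3.793 h.
Half-life 1.01 d → k = ln 2 / 1.01 = 0.6863 d⁻¹.
After decay, C = 27.65 × e^(−kt) = 27.65 × 0.8972 = 24.81 µg/L.
At the second outfall, C = (152.5·24.81 + 11.40·80.70) / (152.5 + 11.40) = 28.70 µg/L.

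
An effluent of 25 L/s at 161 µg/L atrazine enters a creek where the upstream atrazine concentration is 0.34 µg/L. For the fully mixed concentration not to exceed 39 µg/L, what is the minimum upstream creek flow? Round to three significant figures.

78.9 L/s

Set C_mix = 39: (Q·0.3400 + 25.00·161.0) / (Q + 25.00) = 39
→ Q = 25.00·(161.0 − 39)/(39 − 0.3400) = 78.89 L/s.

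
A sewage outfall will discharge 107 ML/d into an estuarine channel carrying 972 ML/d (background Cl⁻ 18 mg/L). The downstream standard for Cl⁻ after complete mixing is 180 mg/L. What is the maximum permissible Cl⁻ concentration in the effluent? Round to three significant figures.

At the limit, (Qr·Cr + Qe·Cₑ)/(Qr + Qe) = 180:
Cₑ = (1079·180 − 972.0·18.00) / 107.0 = 1652 mg/L.

1650 mg/L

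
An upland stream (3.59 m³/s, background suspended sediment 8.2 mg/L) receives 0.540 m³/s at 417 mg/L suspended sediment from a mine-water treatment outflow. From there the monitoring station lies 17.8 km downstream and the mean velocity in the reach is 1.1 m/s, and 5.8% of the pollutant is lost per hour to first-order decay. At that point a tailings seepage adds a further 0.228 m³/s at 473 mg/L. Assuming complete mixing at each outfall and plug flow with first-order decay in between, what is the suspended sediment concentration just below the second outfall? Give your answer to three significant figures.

Flow-weighted average: C = (3.590·8.200 + 0.5400·417.0) / 4.130 = 254.6/4.130 = 61.65 mg/L; combined flow 4.130 m³/s.
Travel time t = 17.8·1000 / 1.1 = 16180 s = 4.495 h.
5.8%/h lost → k = −ln(1 − 0.058) = 0.05975 h⁻¹.
Applying C = C₀e^(−kt): 61.65 × 0.7645 = 47.13 mg/L.
Second outfall: C = (4.130·47.13 + 0.2280·473.0)/4.358 = 69.41 mg/L.

69.4 mg/L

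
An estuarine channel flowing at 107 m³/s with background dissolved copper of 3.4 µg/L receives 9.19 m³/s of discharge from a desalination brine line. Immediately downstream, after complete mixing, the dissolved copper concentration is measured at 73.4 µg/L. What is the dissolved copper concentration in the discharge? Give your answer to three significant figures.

888 µg/L

Mass balance: 107.0·3.400 + 9.190·Cₑ = 116.2·73.40
→ Cₑ = (116.2·73.40 − 107.0·3.400) / 9.190 = 888.4 µg/L.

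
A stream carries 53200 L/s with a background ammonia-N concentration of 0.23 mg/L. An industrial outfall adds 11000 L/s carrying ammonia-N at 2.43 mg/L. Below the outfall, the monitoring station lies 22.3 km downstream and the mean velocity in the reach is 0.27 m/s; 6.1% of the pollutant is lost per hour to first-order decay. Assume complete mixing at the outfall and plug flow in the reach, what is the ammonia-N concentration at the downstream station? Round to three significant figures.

0.143 mg/L

Conservation of mass: C = (53200·0.2300 + 11000·2.430) / 64200 = 38970/64200 = 0.6069 mg/L.
Travel time t = 22.3·1000 / 0.27 = 82590 s = 22.94 h.
6.1%/h lost → k = −ln(1 − 0.061) = 0.06294 h⁻¹.
After decay, C = 0.6069 × e^(−kt) = 0.6069 × 0.2360 = 0.1432 mg/L.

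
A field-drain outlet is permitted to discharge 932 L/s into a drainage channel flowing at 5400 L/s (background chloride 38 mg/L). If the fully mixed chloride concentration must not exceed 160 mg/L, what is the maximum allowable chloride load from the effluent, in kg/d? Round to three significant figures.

Mass balance at the limit: 5400·38.00 + 932.0·Cₑ = 6332·160 → Cₑ = 866.9 mg/L.
932.0 L/s = 0.9320 m³/s. Load = 0.9320 m³/s × 866.9 g/m³ × 86 400 s/d = 69800 kg/d.

69800 kg/d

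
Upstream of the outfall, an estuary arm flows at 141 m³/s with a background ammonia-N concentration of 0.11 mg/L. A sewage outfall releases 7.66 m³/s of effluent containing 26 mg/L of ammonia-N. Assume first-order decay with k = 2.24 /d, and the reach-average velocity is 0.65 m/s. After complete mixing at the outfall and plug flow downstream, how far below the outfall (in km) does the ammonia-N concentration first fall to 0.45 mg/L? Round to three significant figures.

29.2 km

After mixing, C = (141.0·0.1100 + 7.660·26.00) / 148.7 = 214.7/148.7 = 1.444 mg/L.
Set 1.444·exp(−k·t) = 0.45 → t = ln(1.444/0.45)/k = 44970 s = 12.49 h.
Distance = v·t = 0.65·44970 = 29230 m = 29.23 km.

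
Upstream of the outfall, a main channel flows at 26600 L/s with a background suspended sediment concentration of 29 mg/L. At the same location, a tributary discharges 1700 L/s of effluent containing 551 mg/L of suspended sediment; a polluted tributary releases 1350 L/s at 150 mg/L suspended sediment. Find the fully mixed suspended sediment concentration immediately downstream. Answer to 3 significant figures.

Mass balance: C = (26600·29.00 + 1700·551.0 + 1350·150.0) / 29650 = 1911000/29650 = 64.44 mg/L.

64.4 mg/L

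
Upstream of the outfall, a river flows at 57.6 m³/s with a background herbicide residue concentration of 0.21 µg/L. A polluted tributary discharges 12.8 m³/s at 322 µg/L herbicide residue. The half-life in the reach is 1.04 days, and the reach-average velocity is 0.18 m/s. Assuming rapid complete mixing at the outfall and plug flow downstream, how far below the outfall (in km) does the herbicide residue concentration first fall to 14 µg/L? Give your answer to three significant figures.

Flow-weighted average: C = (57.60·0.2100 + 12.80·322.0) / 70.40 = 4134/70.40 = 58.72 µg/L.
Half-life 1.04 d → k = ln 2 / 1.04 = 0.6665 d⁻¹.
Set 58.72·exp(−k·t) = 14 → t = ln(58.72/14)/k = 185900 s = 51.63 h.
Distance = v·t = 0.18·185900 = 33450 m = 33.45 km.

33.5 km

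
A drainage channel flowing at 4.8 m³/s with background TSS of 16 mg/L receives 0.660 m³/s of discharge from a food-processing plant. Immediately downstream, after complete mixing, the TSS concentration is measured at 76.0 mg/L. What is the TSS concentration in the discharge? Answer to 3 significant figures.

512 mg/L

Mass balance: 4.800·16.00 + 0.6600·Cₑ = 5.460·76.00
→ Cₑ = (5.460·76.00 − 4.800·16.00) / 0.6600 = 512.4 mg/L.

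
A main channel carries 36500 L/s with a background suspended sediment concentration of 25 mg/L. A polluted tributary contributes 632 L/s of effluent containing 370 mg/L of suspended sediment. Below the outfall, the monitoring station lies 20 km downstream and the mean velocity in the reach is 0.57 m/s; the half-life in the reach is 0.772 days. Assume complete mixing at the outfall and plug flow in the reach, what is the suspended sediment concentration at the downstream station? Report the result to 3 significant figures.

After mixing, C = (36500·25.00 + 632.0·370.0) / 37130 = 1146000/37130 = 30.87 mg/L.
Travel time t = 20·1000 / 0.57 = 35090 s = 9.747 h.
Half-life 0.772 d → k = ln 2 / 0.772 = 0.8979 d⁻¹.
Applying C = C₀e^(−kt): 30.87 × 0.6945 = 21.44 mg/L.

21.4 mg/L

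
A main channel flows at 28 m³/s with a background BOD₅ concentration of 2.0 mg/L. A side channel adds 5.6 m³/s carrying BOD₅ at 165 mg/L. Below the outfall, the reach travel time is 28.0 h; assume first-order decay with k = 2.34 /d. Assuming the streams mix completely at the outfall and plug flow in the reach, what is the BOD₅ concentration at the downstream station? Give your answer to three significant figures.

1.90 mg/L

Mass balance: C = (28.00·2.000 + 5.600·165.0) / 33.60 = 980.0/33.60 = 29.17 mg/L.
Applying C = C₀e^(−kt): 29.17 × 0.06522 = 1.902 mg/L.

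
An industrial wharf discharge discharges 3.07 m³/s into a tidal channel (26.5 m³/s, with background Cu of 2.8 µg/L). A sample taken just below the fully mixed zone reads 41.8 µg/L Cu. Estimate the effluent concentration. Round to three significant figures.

Mass balance: 26.50·2.800 + 3.070·Cₑ = 29.57·41.80
→ Cₑ = (29.57·41.80 − 26.50·2.800) / 3.070 = 378.4 µg/L.

378 µg/L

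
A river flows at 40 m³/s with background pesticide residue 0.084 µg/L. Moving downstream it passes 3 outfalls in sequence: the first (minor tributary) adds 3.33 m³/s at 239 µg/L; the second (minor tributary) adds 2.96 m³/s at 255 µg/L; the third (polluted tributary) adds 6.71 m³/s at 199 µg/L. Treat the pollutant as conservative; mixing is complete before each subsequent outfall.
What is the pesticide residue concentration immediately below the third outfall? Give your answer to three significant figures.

54.5 µg/L

After outfall 1: Q = 40.00 + 3.330 = 43.33 m³/s; C = (40.00·0.08400 + 3.330·239.0)/43.33 = 18.45 µg/L.
After outfall 2: Q = 43.33 + 2.960 = 46.29 m³/s; C = (43.33·18.45 + 2.960·255.0)/46.29 = 33.57 µg/L.
After outfall 3: Q = 46.29 + 6.710 = 53.00 m³/s; C = (46.29·33.57 + 6.710·199.0)/53.00 = 54.52 µg/L.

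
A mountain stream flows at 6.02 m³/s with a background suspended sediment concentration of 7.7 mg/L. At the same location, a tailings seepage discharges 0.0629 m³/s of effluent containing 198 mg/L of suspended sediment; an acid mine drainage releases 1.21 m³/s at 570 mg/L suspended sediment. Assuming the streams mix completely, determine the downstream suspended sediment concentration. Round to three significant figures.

Conservation of mass: C = (6.020·7.700 + 0.06290·198.0 + 1.210·570.0) / 7.293 = 748.5/7.293 = 102.6 mg/L.

103 mg/L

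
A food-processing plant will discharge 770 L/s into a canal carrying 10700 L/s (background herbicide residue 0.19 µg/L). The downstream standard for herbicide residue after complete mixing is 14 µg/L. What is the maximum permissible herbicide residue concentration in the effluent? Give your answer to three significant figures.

At the limit, (Qr·Cr + Qe·Cₑ)/(Qr + Qe) = 14:
Cₑ = (11470·14 − 10700·0.1900) / 770.0 = 205.9 µg/L.

206 µg/L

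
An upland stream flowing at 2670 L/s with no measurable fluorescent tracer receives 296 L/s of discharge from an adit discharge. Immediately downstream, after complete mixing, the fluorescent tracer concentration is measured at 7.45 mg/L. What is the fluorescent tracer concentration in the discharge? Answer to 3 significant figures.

74.7 mg/L

Mass balance: 2670·0 + 296.0·Cₑ = 2966·7.450
→ Cₑ = (2966·7.450 − 2670·0) / 296.0 = 74.65 mg/L.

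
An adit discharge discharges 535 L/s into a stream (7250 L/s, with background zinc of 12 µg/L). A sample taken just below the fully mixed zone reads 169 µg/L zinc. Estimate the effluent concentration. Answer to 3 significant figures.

2300 µg/L

Mass balance: 7250·12.00 + 535.0·Cₑ = 7785·169.0
→ Cₑ = (7785·169.0 − 7250·12.00) / 535.0 = 2297 µg/L.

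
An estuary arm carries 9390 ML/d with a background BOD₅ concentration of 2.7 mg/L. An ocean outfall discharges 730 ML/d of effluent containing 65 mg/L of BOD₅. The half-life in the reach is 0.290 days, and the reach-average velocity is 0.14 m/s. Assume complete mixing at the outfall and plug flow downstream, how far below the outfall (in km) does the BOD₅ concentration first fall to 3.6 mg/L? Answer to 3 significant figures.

3.50 km

Conservation of mass: C = (9390·2.700 + 730.0·65.00) / 10120 = 72800/10120 = 7.194 mg/L.
Half-life 0.290 d → k = ln 2 / 0.290 = 2.390 d⁻¹.
Set 7.194·exp(−k·t) = 3.6 → t = ln(7.194/3.6)/k = 25030 s = 6.952 h.
Distance = v·t = 0.14·25030 = 3504 m = 3.504 km.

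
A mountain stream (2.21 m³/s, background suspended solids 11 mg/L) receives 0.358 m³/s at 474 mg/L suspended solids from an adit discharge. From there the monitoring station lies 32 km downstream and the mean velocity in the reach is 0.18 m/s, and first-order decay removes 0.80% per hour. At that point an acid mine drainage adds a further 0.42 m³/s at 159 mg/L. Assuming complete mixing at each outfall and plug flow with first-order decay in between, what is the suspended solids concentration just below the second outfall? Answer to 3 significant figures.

66.0 mg/L

After mixing, C = (2.210·11.00 + 0.3580·474.0) / 2.568 = 194.0/2.568 = 75.55 mg/L; combined flow 2.568 m³/s.
Travel time t = 32·1000 / 0.18 = 177800 s = 49.38 h.
0.80%/h lost → k = −ln(1 − 0.008) = 0.008032 h⁻¹.
After decay, C = 75.55 × e^(−kt) = 75.55 × 0.6726 = 50.81 mg/L.
Second outfall: C = (2.568·50.81 + 0.4200·159.0)/2.988 = 66.02 mg/L.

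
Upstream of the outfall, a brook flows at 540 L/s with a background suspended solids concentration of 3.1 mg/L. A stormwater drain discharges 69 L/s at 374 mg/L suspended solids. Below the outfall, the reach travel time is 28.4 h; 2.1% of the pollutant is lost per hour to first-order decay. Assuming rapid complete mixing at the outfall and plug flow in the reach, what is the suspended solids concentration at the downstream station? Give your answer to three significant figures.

24.7 mg/L

Conservation of mass: C = (540.0·3.100 + 69.00·374.0) / 609.0 = 27480/609.0 = 45.12 mg/L.
2.1%/h lost → k = −ln(1 − 0.021) = 0.02122 h⁻¹.
First-order decay: C = 45.12·exp(−k·t) = 45.12·0.5473 = 24.70 mg/L.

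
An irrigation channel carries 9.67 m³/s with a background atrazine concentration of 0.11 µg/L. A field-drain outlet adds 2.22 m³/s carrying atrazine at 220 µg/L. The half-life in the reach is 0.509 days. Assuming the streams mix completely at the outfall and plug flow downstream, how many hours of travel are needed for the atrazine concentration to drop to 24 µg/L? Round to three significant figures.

Mass balance: C = (9.670·0.1100 + 2.220·220.0) / 11.89 = 489.5/11.89 = 41.17 µg/L.
Half-life 0.509 d → k = ln 2 / 0.509 = 1.362 d⁻¹.
41.17·exp(−k·t) = 24 → t = ln(41.17/24)/k = 34230 s = 9.509 h.

9.51 h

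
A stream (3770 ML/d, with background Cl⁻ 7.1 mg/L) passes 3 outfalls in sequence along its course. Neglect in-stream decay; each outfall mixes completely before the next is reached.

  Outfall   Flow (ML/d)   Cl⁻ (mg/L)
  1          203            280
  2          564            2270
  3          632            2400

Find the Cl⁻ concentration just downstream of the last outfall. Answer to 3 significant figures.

557 mg/L

Outfall 1: combined Q = 3973 ML/d; C = (3770·7.100 + 203.0·280.0)/3973 = 21.04 mg/L.
Outfall 2: combined Q = 4537 ML/d; C = (3973·21.04 + 564.0·2270)/4537 = 300.6 mg/L.
Outfall 3: combined Q = 5169 ML/d; C = (4537·300.6 + 632.0·2400)/5169 = 557.3 mg/L.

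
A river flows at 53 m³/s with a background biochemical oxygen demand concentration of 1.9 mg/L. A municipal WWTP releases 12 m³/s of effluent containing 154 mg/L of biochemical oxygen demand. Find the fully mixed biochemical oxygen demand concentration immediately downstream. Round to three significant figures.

30.0 mg/L

Mixed concentration C = ΣQC/ΣQ = (53.00·1.900 + 12.00·154.0) / 65.00 = 1949/65.00 = 29.98 mg/L.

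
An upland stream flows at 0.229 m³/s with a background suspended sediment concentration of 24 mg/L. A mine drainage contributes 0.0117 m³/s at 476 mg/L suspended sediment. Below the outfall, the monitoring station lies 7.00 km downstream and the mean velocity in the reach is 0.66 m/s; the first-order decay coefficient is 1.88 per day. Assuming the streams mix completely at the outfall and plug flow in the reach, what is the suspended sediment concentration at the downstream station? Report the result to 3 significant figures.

36.5 mg/L

Conservation of mass: C = (0.2290·24.00 + 0.01170·476.0) / 0.2407 = 11.07/0.2407 = 45.97 mg/L.
Travel time t = 7.00·1000 / 0.66 = 10610 s = 2.946 h.
First-order decay: C = 45.97·exp(−k·t) = 45.97·0.7939 = 36.50 mg/L.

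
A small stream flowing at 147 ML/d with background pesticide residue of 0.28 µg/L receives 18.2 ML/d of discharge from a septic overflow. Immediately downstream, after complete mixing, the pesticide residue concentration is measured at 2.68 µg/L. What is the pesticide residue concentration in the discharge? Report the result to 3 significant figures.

Mass balance: 147.0·0.2800 + 18.20·Cₑ = 165.2·2.680
→ Cₑ = (165.2·2.680 − 147.0·0.2800) / 18.20 = 22.06 µg/L.

22.1 µg/L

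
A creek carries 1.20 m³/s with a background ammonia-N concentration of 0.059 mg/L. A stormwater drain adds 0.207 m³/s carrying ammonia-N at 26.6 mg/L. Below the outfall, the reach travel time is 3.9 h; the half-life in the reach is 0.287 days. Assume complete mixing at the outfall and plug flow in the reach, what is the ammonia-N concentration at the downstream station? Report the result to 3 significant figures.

Conservation of mass: C = (1.200·0.05900 + 0.2070·26.60) / 1.407 = 5.577/1.407 = 3.964 mg/L.
Half-life 0.287 d → k = ln 2 / 0.287 = 2.415 d⁻¹.
First-order decay: C = 3.964·exp(−k·t) = 3.964·0.6754 = 2.677 mg/L.

2.68 mg/L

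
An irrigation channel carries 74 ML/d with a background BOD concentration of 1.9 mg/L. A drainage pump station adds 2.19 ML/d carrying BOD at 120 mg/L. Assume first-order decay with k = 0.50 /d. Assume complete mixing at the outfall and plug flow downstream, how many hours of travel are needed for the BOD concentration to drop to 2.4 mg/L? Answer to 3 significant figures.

38.0 h

After mixing, C = (74.00·1.900 + 2.190·120.0) / 76.19 = 403.4/76.19 = 5.295 mg/L.
5.295·exp(−k·t) = 2.4 → t = ln(5.295/2.4)/k = 136700 s = 37.98 h.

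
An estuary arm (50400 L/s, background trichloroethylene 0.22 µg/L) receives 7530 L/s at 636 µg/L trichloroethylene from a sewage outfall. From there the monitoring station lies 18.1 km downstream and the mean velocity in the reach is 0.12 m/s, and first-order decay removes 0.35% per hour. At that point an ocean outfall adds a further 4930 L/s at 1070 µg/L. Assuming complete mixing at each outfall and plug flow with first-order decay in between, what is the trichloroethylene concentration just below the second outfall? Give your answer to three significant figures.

150 µg/L

Mass balance: C = (50400·0.2200 + 7530·636.0) / 57930 = 4800000/57930 = 82.86 µg/L; combined flow 57930 L/s.
Travel time t = 18.1·1000 / 0.12 = 150800 s = 41.90 h.
0.35%/h lost → k = −ln(1 − 0.0035) = 0.003506 h⁻¹.
First-order decay: C = 82.86·exp(−k·t) = 82.86·0.8634 = 71.54 µg/L.
At the second outfall, C = (57930·71.54 + 4930·1070) / (57930 + 4930) = 149.8 µg/L.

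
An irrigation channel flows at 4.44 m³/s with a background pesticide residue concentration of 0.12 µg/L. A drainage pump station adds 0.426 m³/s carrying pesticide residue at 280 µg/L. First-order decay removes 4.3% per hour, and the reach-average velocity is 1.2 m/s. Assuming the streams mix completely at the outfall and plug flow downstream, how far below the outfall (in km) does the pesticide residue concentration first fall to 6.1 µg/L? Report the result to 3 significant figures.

137 km

After mixing, C = (4.440·0.1200 + 0.4260·280.0) / 4.866 = 119.8/4.866 = 24.62 µg/L.
4.3%/h lost → k = −ln(1 − 0.043) = 0.04395 h⁻¹.
Set 24.62·exp(−k·t) = 6.1 → t = ln(24.62/6.1)/k = 114300 s = 31.75 h.
Distance = v·t = 1.2·114300 = 137100 m = 137.1 km.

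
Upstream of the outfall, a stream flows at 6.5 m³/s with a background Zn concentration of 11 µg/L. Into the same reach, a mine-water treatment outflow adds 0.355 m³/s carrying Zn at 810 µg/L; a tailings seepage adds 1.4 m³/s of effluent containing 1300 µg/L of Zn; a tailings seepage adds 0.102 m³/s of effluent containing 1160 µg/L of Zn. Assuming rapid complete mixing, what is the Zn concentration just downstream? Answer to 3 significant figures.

275 µg/L

Mixed concentration C = ΣQC/ΣQ = (6.500·11.00 + 0.3550·810.0 + 1.400·1300 + 0.1020·1160) / 8.357 = 2297/8.357 = 274.9 µg/L.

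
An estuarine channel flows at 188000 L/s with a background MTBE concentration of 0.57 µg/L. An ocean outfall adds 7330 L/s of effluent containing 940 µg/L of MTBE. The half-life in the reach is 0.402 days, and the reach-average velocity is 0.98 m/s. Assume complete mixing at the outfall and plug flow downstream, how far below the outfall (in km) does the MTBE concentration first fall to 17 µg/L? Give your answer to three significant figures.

Mixed concentration C = ΣQC/ΣQ = (188000·0.5700 + 7330·940.0) / 195300 = 6997000/195300 = 35.82 µg/L.
Half-life 0.402 d → k = ln 2 / 0.402 = 1.724 d⁻¹.
Set 35.82·exp(−k·t) = 17 → t = ln(35.82/17)/k = 37350 s = 10.38 h.
Distance = v·t = 0.98·37350 = 36600 m = 36.60 km.

36.6 km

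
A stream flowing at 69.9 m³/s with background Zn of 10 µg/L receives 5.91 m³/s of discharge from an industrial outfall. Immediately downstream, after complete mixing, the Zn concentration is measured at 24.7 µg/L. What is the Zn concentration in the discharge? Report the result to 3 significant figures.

Mass balance: 69.90·10.00 + 5.910·Cₑ = 75.81·24.70
→ Cₑ = (75.81·24.70 − 69.90·10.00) / 5.910 = 198.6 µg/L.

199 µg/L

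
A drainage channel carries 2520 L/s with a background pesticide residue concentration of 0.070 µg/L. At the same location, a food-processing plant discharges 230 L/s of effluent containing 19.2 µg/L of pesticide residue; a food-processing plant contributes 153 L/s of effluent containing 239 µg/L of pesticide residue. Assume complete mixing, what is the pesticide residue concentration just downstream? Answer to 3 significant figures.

14.2 µg/L

Flow-weighted average: C = (2520·0.07000 + 230.0·19.20 + 153.0·239.0) / 2903 = 41160/2903 = 14.18 µg/L.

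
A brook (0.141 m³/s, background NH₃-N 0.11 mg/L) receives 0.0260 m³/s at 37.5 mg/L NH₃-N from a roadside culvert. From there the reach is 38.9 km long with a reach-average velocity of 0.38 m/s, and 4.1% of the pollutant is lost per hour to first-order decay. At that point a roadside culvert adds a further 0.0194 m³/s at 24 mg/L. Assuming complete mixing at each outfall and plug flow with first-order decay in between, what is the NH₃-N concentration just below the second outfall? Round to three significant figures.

4.11 mg/L

Flow-weighted average: C = (0.1410·0.1100 + 0.02600·37.50) / 0.1670 = 0.9905/0.1670 = 5.931 mg/L; combined flow 0.1670 m³/s.
Travel time t = 38.9·1000 / 0.38 = 102400 s = 28.44 h.
4.1%/h lost → k = −ln(1 − 0.041) = 0.04186 h⁻¹.
First-order decay: C = 5.931·exp(−k·t) = 5.931·0.3041 = 1.804 mg/L.
At the second outfall, C = (0.1670·1.804 + 0.01940·24.00) / (0.1670 + 0.01940) = 4.114 mg/L.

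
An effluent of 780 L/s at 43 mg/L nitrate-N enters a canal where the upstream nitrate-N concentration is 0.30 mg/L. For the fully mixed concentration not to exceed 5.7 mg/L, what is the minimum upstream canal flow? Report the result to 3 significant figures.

Set C_mix = 5.7: (Q·0.3000 + 780.0·43.00) / (Q + 780.0) = 5.7
→ Q = 780.0·(43.00 − 5.7)/(5.7 − 0.3000) = 5388 L/s.

5390 L/s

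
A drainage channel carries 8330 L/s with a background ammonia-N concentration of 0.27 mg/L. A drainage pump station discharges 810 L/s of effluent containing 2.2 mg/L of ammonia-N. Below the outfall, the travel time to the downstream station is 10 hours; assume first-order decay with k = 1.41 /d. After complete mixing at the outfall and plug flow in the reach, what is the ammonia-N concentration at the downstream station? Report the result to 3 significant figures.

Conservation of mass: C = (8330·0.2700 + 810.0·2.200) / 9140 = 4031/9140 = 0.4410 mg/L.
First-order decay: C = 0.4410·exp(−k·t) = 0.4410·0.5557 = 0.2451 mg/L.

0.245 mg/L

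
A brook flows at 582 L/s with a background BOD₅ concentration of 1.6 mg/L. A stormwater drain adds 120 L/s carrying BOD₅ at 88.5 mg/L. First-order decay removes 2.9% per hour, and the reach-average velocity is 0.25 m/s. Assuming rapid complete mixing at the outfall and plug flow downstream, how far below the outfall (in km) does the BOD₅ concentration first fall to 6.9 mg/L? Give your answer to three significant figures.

26.6 km

Mixed concentration C = ΣQC/ΣQ = (582.0·1.600 + 120.0·88.50) / 702.0 = 11550/702.0 = 16.45 mg/L.
2.9%/h lost → k = −ln(1 − 0.029) = 0.02943 h⁻¹.
Set 16.45·exp(−k·t) = 6.9 → t = ln(16.45/6.9)/k = 106300 s = 29.53 h.
Distance = v·t = 0.25·106300 = 26580 m = 26.58 km.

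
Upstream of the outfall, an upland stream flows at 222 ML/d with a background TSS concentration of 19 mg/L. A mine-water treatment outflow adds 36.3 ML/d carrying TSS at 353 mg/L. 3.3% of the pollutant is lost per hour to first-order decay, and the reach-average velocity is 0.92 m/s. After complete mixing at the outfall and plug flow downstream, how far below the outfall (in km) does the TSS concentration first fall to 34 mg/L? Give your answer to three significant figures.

Flow-weighted average: C = (222.0·19.00 + 36.30·353.0) / 258.3 = 17030/258.3 = 65.94 mg/L.
3.3%/h lost → k = −ln(1 − 0.033) = 0.03356 h⁻¹.
Set 65.94·exp(−k·t) = 34 → t = ln(65.94/34)/k = 71060 s = 19.74 h.
Distance = v·t = 0.92·71060 = 65370 m = 65.37 km.

65.4 km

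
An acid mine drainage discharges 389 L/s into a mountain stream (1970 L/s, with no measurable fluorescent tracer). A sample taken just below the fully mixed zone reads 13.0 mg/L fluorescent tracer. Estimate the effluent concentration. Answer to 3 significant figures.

Mass balance: 1970·0 + 389.0·Cₑ = 2359·13.00
→ Cₑ = (2359·13.00 − 1970·0) / 389.0 = 78.84 mg/L.

78.8 mg/L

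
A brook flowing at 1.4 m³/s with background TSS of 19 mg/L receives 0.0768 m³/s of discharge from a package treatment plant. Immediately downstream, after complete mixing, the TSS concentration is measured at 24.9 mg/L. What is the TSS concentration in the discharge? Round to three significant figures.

132 mg/L

Mass balance: 1.400·19.00 + 0.07680·Cₑ = 1.477·24.90
→ Cₑ = (1.477·24.90 − 1.400·19.00) / 0.07680 = 132.5 mg/L.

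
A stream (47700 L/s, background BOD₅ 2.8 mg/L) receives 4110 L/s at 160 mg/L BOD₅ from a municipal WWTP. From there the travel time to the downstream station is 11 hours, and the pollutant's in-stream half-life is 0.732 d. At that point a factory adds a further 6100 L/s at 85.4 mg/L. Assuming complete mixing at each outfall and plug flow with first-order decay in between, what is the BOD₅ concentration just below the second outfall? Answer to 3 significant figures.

17.8 mg/L

Conservation of mass: C = (47700·2.800 + 4110·160.0) / 51810 = 791200/51810 = 15.27 mg/L; combined flow 51810 L/s.
Half-life 0.732 d → k = ln 2 / 0.732 = 0.9469 d⁻¹.
Decay over the reach: 15.27·exp(−kt) = 15.27·0.6479 = 9.894 mg/L.
Second outfall: C = (51810·9.894 + 6100·85.40)/57910 = 17.85 mg/L.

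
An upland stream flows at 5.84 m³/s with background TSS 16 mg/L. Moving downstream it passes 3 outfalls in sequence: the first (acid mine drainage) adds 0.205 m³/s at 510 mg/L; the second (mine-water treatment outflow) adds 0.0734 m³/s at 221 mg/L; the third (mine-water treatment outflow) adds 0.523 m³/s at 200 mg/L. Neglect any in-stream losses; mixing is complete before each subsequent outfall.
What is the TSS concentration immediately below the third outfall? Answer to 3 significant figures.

After outfall 1: Q = 5.840 + 0.2050 = 6.045 m³/s; C = (5.840·16.00 + 0.2050·510.0)/6.045 = 32.75 mg/L.
After outfall 2: Q = 6.045 + 0.07340 = 6.118 m³/s; C = (6.045·32.75 + 0.07340·221.0)/6.118 = 35.01 mg/L.
After outfall 3: Q = 6.118 + 0.5230 = 6.641 m³/s; C = (6.118·35.01 + 0.5230·200.0)/6.641 = 48.00 mg/L.

48.0 mg/L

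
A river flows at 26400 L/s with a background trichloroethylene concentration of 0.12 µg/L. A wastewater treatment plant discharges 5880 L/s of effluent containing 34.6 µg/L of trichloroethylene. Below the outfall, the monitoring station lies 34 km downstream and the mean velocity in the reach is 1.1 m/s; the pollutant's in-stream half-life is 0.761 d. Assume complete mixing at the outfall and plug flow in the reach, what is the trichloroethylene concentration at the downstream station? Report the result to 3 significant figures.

4.62 µg/L

Mass balance: C = (26400·0.1200 + 5880·34.60) / 32280 = 206600/32280 = 6.401 µg/L.
Travel time t = 34·1000 / 1.1 = 30910 s = 8.586 h.
Half-life 0.761 d → k = ln 2 / 0.761 = 0.9108 d⁻¹.
First-order decay: C = 6.401·exp(−k·t) = 6.401·0.7219 = 4.621 µg/L.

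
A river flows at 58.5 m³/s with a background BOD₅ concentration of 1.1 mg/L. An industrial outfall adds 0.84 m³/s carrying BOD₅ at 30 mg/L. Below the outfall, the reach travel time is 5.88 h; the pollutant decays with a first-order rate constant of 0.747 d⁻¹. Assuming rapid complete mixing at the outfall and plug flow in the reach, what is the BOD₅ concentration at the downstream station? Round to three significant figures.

Flow-weighted average: C = (58.50·1.100 + 0.8400·30.00) / 59.34 = 89.55/59.34 = 1.509 mg/L.
Applying C = C₀e^(−kt): 1.509 × 0.8328 = 1.257 mg/L.

1.26 mg/L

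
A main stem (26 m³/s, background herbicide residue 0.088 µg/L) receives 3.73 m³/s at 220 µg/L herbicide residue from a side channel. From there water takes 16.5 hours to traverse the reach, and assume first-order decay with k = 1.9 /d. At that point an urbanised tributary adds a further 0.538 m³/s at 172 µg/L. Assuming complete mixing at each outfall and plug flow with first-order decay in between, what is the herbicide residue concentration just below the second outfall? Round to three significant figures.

Mass balance: C = (26.00·0.08800 + 3.730·220.0) / 29.73 = 822.9/29.73 = 27.68 µg/L; combined flow 29.73 m³/s.
Decay over the reach: 27.68·exp(−kt) = 27.68·0.2708 = 7.496 µg/L.
Second outfall: C = (29.73·7.496 + 0.5380·172.0)/30.27 = 10.42 µg/L.

10.4 µg/L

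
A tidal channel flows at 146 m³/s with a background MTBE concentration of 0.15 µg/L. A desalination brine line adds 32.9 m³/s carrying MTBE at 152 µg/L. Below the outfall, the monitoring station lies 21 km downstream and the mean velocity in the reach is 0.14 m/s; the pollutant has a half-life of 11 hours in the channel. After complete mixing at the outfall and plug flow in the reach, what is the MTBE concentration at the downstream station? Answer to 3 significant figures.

2.03 µg/L

Mixed concentration C = ΣQC/ΣQ = (146.0·0.1500 + 32.90·152.0) / 178.9 = 5023/178.9 = 28.08 µg/L.
Travel time t = 21·1000 / 0.14 = 150000 s = 41.67 h.
Half-life 11 h → k = ln 2 / 11 = 0.06301 h⁻¹ = 1.512 d⁻¹.
After decay, C = 28.08 × e^(−kt) = 28.08 × 0.07240 = 2.033 µg/L.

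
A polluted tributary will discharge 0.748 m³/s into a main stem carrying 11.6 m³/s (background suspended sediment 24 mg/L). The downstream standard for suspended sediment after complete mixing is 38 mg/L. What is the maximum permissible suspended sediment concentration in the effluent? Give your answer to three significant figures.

At the limit, (Qr·Cr + Qe·Cₑ)/(Qr + Qe) = 38:
Cₑ = (12.35·38 − 11.60·24.00) / 0.7480 = 255.1 mg/L.

255 mg/L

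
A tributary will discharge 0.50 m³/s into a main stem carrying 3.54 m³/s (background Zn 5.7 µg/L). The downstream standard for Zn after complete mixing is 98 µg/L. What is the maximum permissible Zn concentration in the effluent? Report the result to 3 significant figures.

751 µg/L

At the limit, (Qr·Cr + Qe·Cₑ)/(Qr + Qe) = 98:
Cₑ = (4.040·98 − 3.540·5.700) / 0.5000 = 751.5 µg/L.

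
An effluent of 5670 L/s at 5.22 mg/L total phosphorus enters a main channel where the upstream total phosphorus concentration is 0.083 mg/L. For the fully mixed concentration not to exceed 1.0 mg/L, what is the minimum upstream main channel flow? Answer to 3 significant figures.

26100 L/s

Set C_mix = 1.0: (Q·0.08300 + 5670·5.220) / (Q + 5670) = 1.0
→ Q = 5670·(5.220 − 1.0)/(1.0 − 0.08300) = 26090 L/s.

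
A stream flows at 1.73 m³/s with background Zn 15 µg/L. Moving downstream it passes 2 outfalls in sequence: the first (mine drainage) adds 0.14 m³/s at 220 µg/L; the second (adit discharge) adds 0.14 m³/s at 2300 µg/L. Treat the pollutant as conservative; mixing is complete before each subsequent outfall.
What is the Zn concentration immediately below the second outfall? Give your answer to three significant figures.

Below outfall 1: Q → 1.870 m³/s, C = (1.730·15.00 + 0.1400·220.0)/1.870 = 30.35 µg/L.
Below outfall 2: Q → 2.010 m³/s, C = (1.870·30.35 + 0.1400·2300)/2.010 = 188.4 µg/L.

188 µg/L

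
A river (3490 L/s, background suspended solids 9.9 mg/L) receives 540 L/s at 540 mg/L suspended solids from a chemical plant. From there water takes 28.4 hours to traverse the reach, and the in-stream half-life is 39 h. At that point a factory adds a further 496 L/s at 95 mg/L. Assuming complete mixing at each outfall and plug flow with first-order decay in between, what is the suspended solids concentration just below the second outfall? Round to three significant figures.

53.9 mg/L

Mixed concentration C = ΣQC/ΣQ = (3490·9.900 + 540.0·540.0) / 4030 = 326200/4030 = 80.93 mg/L; combined flow 4030 L/s.
Half-life 39 h → k = ln 2 / 39 = 0.01777 h⁻¹ = 0.4266 d⁻¹.
After decay, C = 80.93 × e^(−kt) = 80.93 × 0.6037 = 48.85 mg/L.
At the second outfall, C = (4030·48.85 + 496.0·95.00) / (4030 + 496.0) = 53.91 mg/L.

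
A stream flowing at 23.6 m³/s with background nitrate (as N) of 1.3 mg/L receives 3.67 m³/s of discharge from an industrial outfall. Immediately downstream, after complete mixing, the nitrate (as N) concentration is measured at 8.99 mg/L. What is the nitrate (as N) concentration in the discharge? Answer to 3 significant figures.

58.4 mg/L

Mass balance: 23.60·1.300 + 3.670·Cₑ = 27.27·8.990
→ Cₑ = (27.27·8.990 − 23.60·1.300) / 3.670 = 58.44 mg/L.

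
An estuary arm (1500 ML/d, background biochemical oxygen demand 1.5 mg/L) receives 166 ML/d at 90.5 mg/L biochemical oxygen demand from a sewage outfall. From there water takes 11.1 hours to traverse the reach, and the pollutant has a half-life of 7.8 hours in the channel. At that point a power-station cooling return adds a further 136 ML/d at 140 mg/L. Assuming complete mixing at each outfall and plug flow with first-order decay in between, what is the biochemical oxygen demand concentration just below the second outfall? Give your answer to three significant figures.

14.1 mg/L

Flow-weighted average: C = (1500·1.500 + 166.0·90.50) / 1666 = 17270/1666 = 10.37 mg/L; combined flow 1666 ML/d.
Half-life 7.8 h → k = ln 2 / 7.8 = 0.08887 h⁻¹ = 2.133 d⁻¹.
First-order decay: C = 10.37·exp(−k·t) = 10.37·0.3729 = 3.866 mg/L.
At the second outfall, C = (1666·3.866 + 136.0·140.0) / (1666 + 136.0) = 14.14 mg/L.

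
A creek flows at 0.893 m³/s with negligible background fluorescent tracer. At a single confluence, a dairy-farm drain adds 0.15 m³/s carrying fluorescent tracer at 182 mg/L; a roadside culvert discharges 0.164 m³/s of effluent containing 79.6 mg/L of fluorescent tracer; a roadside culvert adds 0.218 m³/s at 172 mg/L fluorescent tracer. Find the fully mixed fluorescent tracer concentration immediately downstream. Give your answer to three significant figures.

Mixed concentration C = ΣQC/ΣQ = (0.8930·0 + 0.1500·182.0 + 0.1640·79.60 + 0.2180·172.0) / 1.425 = 77.85/1.425 = 54.63 mg/L.

54.6 mg/L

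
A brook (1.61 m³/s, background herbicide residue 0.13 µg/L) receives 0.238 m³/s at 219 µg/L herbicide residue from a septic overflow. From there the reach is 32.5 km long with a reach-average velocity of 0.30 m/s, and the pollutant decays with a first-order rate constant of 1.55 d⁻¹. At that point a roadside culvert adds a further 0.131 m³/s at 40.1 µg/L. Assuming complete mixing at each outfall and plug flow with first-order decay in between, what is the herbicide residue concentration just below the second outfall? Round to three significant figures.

6.44 µg/L

Mixed concentration C = ΣQC/ΣQ = (1.610·0.1300 + 0.2380·219.0) / 1.848 = 52.33/1.848 = 28.32 µg/L; combined flow 1.848 m³/s.
Travel time t = 32.5·1000 / 0.30 = 108300 s = 30.09 h.
Decay over the reach: 28.32·exp(−kt) = 28.32·0.1432 = 4.055 µg/L.
At the second outfall, C = (1.848·4.055 + 0.1310·40.10) / (1.848 + 0.1310) = 6.441 µg/L.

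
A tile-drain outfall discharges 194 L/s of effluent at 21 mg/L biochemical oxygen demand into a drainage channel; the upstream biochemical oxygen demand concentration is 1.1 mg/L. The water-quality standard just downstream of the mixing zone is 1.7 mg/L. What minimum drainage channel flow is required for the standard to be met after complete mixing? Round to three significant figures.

Set C_mix = 1.7: (Q·1.100 + 194.0·21.00) / (Q + 194.0) = 1.7
→ Q = 194.0·(21.00 − 1.7)/(1.7 − 1.100) = 6240 L/s.

6240 L/s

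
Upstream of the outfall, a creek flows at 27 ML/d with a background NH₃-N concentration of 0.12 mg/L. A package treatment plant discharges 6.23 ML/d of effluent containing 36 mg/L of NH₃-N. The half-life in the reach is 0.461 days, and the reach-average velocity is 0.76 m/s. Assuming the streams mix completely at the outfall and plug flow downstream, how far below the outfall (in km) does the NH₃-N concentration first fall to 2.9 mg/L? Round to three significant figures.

37.5 km

Mass balance: C = (27.00·0.1200 + 6.230·36.00) / 33.23 = 227.5/33.23 = 6.847 mg/L.
Half-life 0.461 d → k = ln 2 / 0.461 = 1.504 d⁻¹.
Set 6.847·exp(−k·t) = 2.9 → t = ln(6.847/2.9)/k = 49370 s = 13.71 h.
Distance = v·t = 0.76·49370 = 37520 m = 37.52 km.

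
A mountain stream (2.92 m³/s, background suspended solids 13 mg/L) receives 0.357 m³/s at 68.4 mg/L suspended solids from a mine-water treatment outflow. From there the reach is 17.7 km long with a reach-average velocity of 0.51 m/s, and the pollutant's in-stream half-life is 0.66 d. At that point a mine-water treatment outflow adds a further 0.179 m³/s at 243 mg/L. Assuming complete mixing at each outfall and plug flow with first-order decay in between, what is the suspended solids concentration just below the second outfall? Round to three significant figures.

Mass balance: C = (2.920·13.00 + 0.3570·68.40) / 3.277 = 62.38/3.277 = 19.04 mg/L; combined flow 3.277 m³/s.
Travel time t = 17.7·1000 / 0.51 = 34710 s = 9.641 h.
Half-life 0.66 d → k = ln 2 / 0.66 = 1.050 d⁻¹.
Decay over the reach: 19.04·exp(−kt) = 19.04·0.6558 = 12.48 mg/L.
Second outfall: C = (3.277·12.48 + 0.1790·243.0)/3.456 = 24.42 mg/L.

24.4 mg/L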